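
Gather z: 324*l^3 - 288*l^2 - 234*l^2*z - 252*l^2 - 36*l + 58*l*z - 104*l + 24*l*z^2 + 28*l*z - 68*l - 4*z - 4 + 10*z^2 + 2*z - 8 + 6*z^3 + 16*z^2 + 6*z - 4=324*l^3 - 540*l^2 - 208*l + 6*z^3 + z^2*(24*l + 26) + z*(-234*l^2 + 86*l + 4) - 16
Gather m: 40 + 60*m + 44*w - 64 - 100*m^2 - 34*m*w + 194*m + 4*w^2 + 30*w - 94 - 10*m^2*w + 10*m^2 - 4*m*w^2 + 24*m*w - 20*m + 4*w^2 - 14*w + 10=m^2*(-10*w - 90) + m*(-4*w^2 - 10*w + 234) + 8*w^2 + 60*w - 108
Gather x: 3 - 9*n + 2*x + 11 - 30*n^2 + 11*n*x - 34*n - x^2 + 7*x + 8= -30*n^2 - 43*n - x^2 + x*(11*n + 9) + 22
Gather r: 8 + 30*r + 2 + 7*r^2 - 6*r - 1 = 7*r^2 + 24*r + 9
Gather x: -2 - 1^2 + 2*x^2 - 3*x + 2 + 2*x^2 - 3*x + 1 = 4*x^2 - 6*x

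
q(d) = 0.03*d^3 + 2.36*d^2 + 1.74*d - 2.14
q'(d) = 0.09*d^2 + 4.72*d + 1.74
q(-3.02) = 13.30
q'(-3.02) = -11.69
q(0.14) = -1.85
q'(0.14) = 2.40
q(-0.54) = -2.40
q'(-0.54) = -0.78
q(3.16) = 27.87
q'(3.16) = 17.55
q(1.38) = 4.83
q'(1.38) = 8.42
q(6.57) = 119.67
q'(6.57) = 36.64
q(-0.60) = -2.34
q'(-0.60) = -1.06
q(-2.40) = 6.86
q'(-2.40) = -9.07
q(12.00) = 410.42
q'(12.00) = 71.34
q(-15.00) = 401.51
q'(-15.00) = -48.81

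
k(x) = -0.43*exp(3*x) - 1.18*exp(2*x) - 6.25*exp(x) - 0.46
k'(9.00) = -686497238547.76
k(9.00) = -228858272867.09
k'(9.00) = -686497238547.76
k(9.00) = -228858272867.09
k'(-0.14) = -8.06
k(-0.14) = -7.07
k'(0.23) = -14.18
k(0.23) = -11.05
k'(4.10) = -292377.59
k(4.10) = -99143.18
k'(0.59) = -26.53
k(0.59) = -18.10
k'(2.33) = -1714.12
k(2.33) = -656.21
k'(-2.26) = -0.68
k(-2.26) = -1.13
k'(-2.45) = -0.56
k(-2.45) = -1.01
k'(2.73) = -5300.75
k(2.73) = -1923.74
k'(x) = -1.29*exp(3*x) - 2.36*exp(2*x) - 6.25*exp(x)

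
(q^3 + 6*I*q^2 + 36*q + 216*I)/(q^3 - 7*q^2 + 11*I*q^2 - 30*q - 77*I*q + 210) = (q^2 + 36)/(q^2 + q*(-7 + 5*I) - 35*I)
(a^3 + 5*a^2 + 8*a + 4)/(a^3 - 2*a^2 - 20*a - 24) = (a + 1)/(a - 6)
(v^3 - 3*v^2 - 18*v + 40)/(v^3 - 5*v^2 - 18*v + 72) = (v^2 - 7*v + 10)/(v^2 - 9*v + 18)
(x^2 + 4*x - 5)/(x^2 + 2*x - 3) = (x + 5)/(x + 3)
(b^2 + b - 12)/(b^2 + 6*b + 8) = (b - 3)/(b + 2)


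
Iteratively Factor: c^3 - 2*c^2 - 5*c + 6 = (c + 2)*(c^2 - 4*c + 3) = (c - 1)*(c + 2)*(c - 3)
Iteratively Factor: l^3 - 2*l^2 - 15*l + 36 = (l + 4)*(l^2 - 6*l + 9) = (l - 3)*(l + 4)*(l - 3)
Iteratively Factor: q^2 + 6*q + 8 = (q + 4)*(q + 2)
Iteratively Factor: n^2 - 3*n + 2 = (n - 2)*(n - 1)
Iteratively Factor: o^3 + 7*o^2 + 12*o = (o + 4)*(o^2 + 3*o) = o*(o + 4)*(o + 3)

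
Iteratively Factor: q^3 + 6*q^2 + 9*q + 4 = (q + 1)*(q^2 + 5*q + 4) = (q + 1)^2*(q + 4)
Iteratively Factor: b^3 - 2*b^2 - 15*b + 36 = (b - 3)*(b^2 + b - 12) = (b - 3)*(b + 4)*(b - 3)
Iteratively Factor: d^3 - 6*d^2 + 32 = (d - 4)*(d^2 - 2*d - 8) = (d - 4)^2*(d + 2)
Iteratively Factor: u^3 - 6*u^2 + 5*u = (u - 5)*(u^2 - u) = u*(u - 5)*(u - 1)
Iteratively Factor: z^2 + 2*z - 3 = (z + 3)*(z - 1)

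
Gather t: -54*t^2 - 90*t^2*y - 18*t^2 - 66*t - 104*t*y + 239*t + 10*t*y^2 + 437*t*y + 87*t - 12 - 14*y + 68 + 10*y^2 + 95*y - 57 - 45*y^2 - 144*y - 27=t^2*(-90*y - 72) + t*(10*y^2 + 333*y + 260) - 35*y^2 - 63*y - 28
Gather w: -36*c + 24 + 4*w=-36*c + 4*w + 24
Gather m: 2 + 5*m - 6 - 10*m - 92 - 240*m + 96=-245*m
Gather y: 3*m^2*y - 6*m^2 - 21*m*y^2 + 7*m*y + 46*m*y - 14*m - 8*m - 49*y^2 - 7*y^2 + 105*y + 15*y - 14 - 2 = -6*m^2 - 22*m + y^2*(-21*m - 56) + y*(3*m^2 + 53*m + 120) - 16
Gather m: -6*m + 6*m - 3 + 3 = 0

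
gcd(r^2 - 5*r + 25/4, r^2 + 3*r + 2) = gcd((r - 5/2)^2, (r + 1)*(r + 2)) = 1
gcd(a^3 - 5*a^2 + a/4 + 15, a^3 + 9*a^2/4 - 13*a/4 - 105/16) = a + 3/2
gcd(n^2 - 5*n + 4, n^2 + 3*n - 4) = n - 1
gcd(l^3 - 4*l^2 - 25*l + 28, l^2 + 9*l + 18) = 1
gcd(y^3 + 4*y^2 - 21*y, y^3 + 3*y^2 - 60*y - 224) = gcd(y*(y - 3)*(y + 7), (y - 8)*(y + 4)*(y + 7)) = y + 7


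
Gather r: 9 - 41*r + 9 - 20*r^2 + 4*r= -20*r^2 - 37*r + 18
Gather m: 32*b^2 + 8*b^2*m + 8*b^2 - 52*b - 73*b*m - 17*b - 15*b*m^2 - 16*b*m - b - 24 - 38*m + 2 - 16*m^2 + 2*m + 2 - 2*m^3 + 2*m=40*b^2 - 70*b - 2*m^3 + m^2*(-15*b - 16) + m*(8*b^2 - 89*b - 34) - 20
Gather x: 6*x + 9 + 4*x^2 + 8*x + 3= 4*x^2 + 14*x + 12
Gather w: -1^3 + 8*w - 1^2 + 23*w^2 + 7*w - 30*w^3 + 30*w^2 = -30*w^3 + 53*w^2 + 15*w - 2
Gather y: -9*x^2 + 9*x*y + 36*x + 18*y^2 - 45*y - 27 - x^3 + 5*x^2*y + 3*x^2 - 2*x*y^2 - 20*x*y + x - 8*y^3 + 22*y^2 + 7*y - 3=-x^3 - 6*x^2 + 37*x - 8*y^3 + y^2*(40 - 2*x) + y*(5*x^2 - 11*x - 38) - 30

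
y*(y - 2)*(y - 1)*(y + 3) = y^4 - 7*y^2 + 6*y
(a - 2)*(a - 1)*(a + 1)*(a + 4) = a^4 + 2*a^3 - 9*a^2 - 2*a + 8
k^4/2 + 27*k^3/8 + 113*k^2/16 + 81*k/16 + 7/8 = (k/2 + 1/2)*(k + 1/4)*(k + 2)*(k + 7/2)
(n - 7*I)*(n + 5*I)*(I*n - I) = I*n^3 + 2*n^2 - I*n^2 - 2*n + 35*I*n - 35*I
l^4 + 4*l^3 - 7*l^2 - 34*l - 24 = (l - 3)*(l + 1)*(l + 2)*(l + 4)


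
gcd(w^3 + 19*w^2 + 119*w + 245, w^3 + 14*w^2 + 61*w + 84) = w + 7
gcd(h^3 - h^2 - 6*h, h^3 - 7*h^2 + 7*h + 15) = h - 3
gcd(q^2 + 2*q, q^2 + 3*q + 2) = q + 2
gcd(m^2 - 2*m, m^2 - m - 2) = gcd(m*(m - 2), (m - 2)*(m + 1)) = m - 2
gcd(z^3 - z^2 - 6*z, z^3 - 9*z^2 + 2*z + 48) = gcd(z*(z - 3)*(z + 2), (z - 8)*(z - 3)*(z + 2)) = z^2 - z - 6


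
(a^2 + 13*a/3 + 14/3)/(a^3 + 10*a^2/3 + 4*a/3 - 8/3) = (3*a + 7)/(3*a^2 + 4*a - 4)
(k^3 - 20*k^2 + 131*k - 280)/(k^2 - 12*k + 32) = (k^2 - 12*k + 35)/(k - 4)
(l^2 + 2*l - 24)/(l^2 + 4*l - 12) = (l - 4)/(l - 2)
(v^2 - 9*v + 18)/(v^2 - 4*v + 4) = (v^2 - 9*v + 18)/(v^2 - 4*v + 4)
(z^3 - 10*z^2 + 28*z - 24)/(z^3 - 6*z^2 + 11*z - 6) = (z^2 - 8*z + 12)/(z^2 - 4*z + 3)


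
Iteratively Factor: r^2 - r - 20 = (r - 5)*(r + 4)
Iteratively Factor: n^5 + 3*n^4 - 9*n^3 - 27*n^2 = (n)*(n^4 + 3*n^3 - 9*n^2 - 27*n) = n*(n + 3)*(n^3 - 9*n) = n*(n + 3)^2*(n^2 - 3*n) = n*(n - 3)*(n + 3)^2*(n)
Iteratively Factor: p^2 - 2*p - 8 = (p - 4)*(p + 2)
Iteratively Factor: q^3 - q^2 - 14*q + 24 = (q - 3)*(q^2 + 2*q - 8) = (q - 3)*(q - 2)*(q + 4)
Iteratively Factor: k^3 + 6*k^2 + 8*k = (k + 4)*(k^2 + 2*k) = k*(k + 4)*(k + 2)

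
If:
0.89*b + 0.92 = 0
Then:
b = -1.03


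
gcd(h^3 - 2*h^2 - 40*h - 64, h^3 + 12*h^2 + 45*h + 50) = h + 2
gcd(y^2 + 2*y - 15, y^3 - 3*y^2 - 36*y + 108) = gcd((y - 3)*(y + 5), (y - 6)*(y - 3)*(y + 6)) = y - 3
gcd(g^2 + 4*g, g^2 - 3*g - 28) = g + 4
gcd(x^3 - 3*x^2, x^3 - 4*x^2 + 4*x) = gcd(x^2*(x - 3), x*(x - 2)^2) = x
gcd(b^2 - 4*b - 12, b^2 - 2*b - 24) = b - 6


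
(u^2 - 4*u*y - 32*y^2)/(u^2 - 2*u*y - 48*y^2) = (u + 4*y)/(u + 6*y)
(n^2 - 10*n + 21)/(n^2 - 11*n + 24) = (n - 7)/(n - 8)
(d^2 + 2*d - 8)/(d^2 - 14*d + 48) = (d^2 + 2*d - 8)/(d^2 - 14*d + 48)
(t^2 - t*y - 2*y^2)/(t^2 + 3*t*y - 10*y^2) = (t + y)/(t + 5*y)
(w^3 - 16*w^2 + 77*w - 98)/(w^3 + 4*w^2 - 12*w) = (w^2 - 14*w + 49)/(w*(w + 6))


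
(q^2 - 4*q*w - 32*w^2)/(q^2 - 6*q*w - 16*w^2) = (q + 4*w)/(q + 2*w)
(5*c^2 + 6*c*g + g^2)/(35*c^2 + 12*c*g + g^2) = (c + g)/(7*c + g)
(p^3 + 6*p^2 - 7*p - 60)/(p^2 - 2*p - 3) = (p^2 + 9*p + 20)/(p + 1)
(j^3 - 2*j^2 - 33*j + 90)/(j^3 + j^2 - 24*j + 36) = (j - 5)/(j - 2)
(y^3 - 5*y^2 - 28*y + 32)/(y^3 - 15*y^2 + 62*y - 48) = (y + 4)/(y - 6)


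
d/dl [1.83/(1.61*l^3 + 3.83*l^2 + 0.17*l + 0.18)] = (-8.8389*l^2 - 14.0178*l - 0.3111)/(1.61*l^3 + 3.83*l^2 + 0.17*l + 0.18)^2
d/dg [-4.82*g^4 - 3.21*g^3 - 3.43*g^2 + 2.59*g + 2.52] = -19.28*g^3 - 9.63*g^2 - 6.86*g + 2.59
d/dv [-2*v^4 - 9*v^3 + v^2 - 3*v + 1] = -8*v^3 - 27*v^2 + 2*v - 3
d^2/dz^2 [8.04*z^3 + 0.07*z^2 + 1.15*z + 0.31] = 48.24*z + 0.14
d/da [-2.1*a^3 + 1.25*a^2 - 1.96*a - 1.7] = -6.3*a^2 + 2.5*a - 1.96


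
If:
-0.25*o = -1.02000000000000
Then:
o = 4.08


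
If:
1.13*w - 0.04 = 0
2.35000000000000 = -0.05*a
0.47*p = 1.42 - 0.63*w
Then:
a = -47.00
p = 2.97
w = 0.04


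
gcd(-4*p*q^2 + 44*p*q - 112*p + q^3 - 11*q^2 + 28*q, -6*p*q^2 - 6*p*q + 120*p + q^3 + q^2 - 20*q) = q - 4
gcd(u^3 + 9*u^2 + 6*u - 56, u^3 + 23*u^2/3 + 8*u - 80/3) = u + 4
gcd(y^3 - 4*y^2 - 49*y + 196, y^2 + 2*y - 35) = y + 7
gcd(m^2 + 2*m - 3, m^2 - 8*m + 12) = 1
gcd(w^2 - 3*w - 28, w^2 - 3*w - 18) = 1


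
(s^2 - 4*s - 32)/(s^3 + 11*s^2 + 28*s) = (s - 8)/(s*(s + 7))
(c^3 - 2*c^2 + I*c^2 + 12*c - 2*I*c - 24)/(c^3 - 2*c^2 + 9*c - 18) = (c + 4*I)/(c + 3*I)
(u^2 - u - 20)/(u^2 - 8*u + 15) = (u + 4)/(u - 3)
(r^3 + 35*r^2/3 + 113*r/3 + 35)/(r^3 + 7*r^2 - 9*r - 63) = (r + 5/3)/(r - 3)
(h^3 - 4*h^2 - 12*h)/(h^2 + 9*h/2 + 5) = 2*h*(h - 6)/(2*h + 5)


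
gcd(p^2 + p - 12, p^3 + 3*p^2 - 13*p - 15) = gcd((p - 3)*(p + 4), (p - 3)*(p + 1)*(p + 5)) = p - 3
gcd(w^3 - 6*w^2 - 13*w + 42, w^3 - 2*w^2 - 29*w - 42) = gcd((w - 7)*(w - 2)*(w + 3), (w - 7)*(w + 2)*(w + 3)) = w^2 - 4*w - 21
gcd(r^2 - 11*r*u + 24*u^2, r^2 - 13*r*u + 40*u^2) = r - 8*u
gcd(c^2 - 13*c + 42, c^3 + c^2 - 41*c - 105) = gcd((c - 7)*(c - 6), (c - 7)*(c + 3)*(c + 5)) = c - 7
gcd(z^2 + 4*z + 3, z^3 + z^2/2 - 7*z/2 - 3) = z + 1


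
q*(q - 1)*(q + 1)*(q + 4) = q^4 + 4*q^3 - q^2 - 4*q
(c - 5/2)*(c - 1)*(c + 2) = c^3 - 3*c^2/2 - 9*c/2 + 5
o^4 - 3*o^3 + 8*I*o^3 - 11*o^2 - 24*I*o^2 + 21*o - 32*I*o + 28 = (o - 4)*(o + 1)*(o + I)*(o + 7*I)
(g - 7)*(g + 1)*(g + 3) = g^3 - 3*g^2 - 25*g - 21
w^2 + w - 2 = (w - 1)*(w + 2)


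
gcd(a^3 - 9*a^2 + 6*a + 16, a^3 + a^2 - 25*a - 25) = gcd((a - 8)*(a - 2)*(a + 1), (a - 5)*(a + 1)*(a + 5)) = a + 1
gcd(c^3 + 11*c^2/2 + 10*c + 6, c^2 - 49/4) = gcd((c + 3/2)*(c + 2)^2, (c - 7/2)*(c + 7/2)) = 1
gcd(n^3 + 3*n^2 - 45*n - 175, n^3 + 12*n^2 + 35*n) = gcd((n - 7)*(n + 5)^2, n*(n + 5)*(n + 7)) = n + 5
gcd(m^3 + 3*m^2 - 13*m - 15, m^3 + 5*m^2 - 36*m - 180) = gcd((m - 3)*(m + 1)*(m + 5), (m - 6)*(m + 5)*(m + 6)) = m + 5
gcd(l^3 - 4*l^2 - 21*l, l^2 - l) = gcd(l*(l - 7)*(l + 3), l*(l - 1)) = l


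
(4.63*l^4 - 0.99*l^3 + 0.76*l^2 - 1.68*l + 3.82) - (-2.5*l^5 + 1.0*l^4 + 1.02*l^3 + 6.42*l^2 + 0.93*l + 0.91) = 2.5*l^5 + 3.63*l^4 - 2.01*l^3 - 5.66*l^2 - 2.61*l + 2.91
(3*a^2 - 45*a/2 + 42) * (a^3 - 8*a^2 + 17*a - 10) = 3*a^5 - 93*a^4/2 + 273*a^3 - 1497*a^2/2 + 939*a - 420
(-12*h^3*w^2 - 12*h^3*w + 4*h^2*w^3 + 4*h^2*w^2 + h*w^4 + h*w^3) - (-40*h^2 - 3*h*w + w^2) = -12*h^3*w^2 - 12*h^3*w + 4*h^2*w^3 + 4*h^2*w^2 + 40*h^2 + h*w^4 + h*w^3 + 3*h*w - w^2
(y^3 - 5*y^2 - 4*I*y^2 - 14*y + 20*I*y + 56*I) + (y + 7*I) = y^3 - 5*y^2 - 4*I*y^2 - 13*y + 20*I*y + 63*I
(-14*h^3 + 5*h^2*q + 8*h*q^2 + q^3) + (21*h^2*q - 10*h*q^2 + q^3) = -14*h^3 + 26*h^2*q - 2*h*q^2 + 2*q^3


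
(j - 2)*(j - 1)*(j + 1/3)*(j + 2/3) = j^4 - 2*j^3 - 7*j^2/9 + 4*j/3 + 4/9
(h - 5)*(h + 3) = h^2 - 2*h - 15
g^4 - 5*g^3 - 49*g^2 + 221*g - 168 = (g - 8)*(g - 3)*(g - 1)*(g + 7)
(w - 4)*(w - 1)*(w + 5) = w^3 - 21*w + 20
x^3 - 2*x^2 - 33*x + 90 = (x - 5)*(x - 3)*(x + 6)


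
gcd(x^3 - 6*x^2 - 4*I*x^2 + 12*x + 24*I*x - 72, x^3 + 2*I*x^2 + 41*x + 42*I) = x - 6*I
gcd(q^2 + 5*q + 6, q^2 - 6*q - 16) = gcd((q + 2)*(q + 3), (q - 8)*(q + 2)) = q + 2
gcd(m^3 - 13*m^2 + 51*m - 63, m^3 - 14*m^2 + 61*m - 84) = m^2 - 10*m + 21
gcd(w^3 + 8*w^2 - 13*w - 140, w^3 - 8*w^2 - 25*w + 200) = w + 5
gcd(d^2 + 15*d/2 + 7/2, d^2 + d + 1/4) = d + 1/2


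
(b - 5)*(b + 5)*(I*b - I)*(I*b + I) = -b^4 + 26*b^2 - 25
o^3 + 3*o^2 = o^2*(o + 3)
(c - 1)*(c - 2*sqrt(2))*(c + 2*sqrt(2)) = c^3 - c^2 - 8*c + 8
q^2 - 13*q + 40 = (q - 8)*(q - 5)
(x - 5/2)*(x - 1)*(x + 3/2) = x^3 - 2*x^2 - 11*x/4 + 15/4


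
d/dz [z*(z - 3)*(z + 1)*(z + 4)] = 4*z^3 + 6*z^2 - 22*z - 12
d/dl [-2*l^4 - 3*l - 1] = -8*l^3 - 3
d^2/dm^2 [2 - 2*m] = 0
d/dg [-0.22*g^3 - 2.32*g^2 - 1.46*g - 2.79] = -0.66*g^2 - 4.64*g - 1.46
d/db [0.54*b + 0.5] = 0.540000000000000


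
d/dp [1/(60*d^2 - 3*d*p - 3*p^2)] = (d + 2*p)/(3*(-20*d^2 + d*p + p^2)^2)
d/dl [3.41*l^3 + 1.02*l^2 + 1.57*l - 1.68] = 10.23*l^2 + 2.04*l + 1.57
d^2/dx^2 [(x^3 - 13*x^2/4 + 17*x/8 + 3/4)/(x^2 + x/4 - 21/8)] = 720/(64*x^3 + 336*x^2 + 588*x + 343)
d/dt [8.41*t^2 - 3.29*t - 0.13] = 16.82*t - 3.29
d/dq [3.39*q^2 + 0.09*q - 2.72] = 6.78*q + 0.09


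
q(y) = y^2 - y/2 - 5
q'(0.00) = -0.50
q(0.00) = -5.00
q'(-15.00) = -30.50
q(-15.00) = 227.50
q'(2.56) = 4.62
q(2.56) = 0.27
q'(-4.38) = -9.26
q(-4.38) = 16.37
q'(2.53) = 4.56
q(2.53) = 0.14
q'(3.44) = 6.38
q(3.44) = 5.11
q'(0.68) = 0.86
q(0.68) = -4.88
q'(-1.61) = -3.72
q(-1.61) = -1.60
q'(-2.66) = -5.82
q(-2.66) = 3.41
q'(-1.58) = -3.66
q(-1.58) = -1.71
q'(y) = 2*y - 1/2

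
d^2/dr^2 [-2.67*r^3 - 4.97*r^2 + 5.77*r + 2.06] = -16.02*r - 9.94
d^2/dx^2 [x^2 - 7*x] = 2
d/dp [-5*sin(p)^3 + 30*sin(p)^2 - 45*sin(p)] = 15*(-sin(p)^2 + 4*sin(p) - 3)*cos(p)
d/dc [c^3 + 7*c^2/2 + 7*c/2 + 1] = 3*c^2 + 7*c + 7/2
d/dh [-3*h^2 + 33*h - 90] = 33 - 6*h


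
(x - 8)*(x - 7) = x^2 - 15*x + 56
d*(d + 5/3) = d^2 + 5*d/3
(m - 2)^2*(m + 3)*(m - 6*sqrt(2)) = m^4 - 6*sqrt(2)*m^3 - m^3 - 8*m^2 + 6*sqrt(2)*m^2 + 12*m + 48*sqrt(2)*m - 72*sqrt(2)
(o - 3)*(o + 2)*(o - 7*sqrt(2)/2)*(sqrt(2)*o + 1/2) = sqrt(2)*o^4 - 13*o^3/2 - sqrt(2)*o^3 - 31*sqrt(2)*o^2/4 + 13*o^2/2 + 7*sqrt(2)*o/4 + 39*o + 21*sqrt(2)/2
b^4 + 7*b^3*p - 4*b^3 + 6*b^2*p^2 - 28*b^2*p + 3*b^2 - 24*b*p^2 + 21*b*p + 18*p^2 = (b - 3)*(b - 1)*(b + p)*(b + 6*p)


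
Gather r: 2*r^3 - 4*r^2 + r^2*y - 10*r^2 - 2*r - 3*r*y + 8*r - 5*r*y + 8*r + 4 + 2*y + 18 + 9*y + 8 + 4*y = 2*r^3 + r^2*(y - 14) + r*(14 - 8*y) + 15*y + 30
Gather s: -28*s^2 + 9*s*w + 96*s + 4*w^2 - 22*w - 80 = -28*s^2 + s*(9*w + 96) + 4*w^2 - 22*w - 80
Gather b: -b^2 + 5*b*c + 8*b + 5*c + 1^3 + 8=-b^2 + b*(5*c + 8) + 5*c + 9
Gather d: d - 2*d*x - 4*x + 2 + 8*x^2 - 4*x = d*(1 - 2*x) + 8*x^2 - 8*x + 2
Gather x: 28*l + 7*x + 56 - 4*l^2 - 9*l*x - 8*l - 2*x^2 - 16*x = -4*l^2 + 20*l - 2*x^2 + x*(-9*l - 9) + 56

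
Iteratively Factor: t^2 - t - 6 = (t + 2)*(t - 3)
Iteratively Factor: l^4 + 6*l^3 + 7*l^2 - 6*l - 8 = (l + 2)*(l^3 + 4*l^2 - l - 4) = (l - 1)*(l + 2)*(l^2 + 5*l + 4) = (l - 1)*(l + 2)*(l + 4)*(l + 1)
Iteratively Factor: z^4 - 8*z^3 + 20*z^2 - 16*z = (z - 2)*(z^3 - 6*z^2 + 8*z) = z*(z - 2)*(z^2 - 6*z + 8) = z*(z - 2)^2*(z - 4)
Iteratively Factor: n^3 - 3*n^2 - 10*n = (n + 2)*(n^2 - 5*n) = (n - 5)*(n + 2)*(n)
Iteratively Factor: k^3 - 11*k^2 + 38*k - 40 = (k - 5)*(k^2 - 6*k + 8) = (k - 5)*(k - 2)*(k - 4)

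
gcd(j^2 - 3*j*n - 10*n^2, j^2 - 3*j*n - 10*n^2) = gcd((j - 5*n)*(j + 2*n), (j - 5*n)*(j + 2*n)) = j^2 - 3*j*n - 10*n^2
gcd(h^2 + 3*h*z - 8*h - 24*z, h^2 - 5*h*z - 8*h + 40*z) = h - 8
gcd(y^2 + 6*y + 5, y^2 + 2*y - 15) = y + 5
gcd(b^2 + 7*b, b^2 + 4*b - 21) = b + 7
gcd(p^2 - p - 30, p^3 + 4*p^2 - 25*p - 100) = p + 5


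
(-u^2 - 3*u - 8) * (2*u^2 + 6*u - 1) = -2*u^4 - 12*u^3 - 33*u^2 - 45*u + 8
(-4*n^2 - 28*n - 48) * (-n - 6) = 4*n^3 + 52*n^2 + 216*n + 288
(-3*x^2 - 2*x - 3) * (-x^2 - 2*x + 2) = 3*x^4 + 8*x^3 + x^2 + 2*x - 6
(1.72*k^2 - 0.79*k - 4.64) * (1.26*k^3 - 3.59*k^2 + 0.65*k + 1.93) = 2.1672*k^5 - 7.1702*k^4 - 1.8923*k^3 + 19.4637*k^2 - 4.5407*k - 8.9552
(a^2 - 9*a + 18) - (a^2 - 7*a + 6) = 12 - 2*a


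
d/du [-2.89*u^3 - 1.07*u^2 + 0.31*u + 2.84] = -8.67*u^2 - 2.14*u + 0.31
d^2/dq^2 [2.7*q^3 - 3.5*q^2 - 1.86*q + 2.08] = 16.2*q - 7.0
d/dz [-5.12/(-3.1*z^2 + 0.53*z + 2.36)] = (2.7136 - 31.744*z)/(-3.1*z^2 + 0.53*z + 2.36)^2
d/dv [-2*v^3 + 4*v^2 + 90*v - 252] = -6*v^2 + 8*v + 90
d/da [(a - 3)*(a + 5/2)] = 2*a - 1/2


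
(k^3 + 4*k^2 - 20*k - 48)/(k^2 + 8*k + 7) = (k^3 + 4*k^2 - 20*k - 48)/(k^2 + 8*k + 7)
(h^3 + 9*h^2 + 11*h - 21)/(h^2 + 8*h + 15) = (h^2 + 6*h - 7)/(h + 5)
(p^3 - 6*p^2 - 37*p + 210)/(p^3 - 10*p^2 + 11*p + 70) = (p + 6)/(p + 2)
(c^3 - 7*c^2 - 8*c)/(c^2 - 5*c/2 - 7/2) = 2*c*(c - 8)/(2*c - 7)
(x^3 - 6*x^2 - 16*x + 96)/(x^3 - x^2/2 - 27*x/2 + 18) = 2*(x^2 - 10*x + 24)/(2*x^2 - 9*x + 9)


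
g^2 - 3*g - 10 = (g - 5)*(g + 2)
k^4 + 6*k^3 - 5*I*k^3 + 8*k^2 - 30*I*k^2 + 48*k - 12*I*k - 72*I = (k + 6)*(k - 6*I)*(k - I)*(k + 2*I)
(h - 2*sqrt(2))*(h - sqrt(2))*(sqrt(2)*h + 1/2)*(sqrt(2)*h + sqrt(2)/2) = 2*h^4 - 11*sqrt(2)*h^3/2 + h^3 - 11*sqrt(2)*h^2/4 + 5*h^2 + 5*h/2 + 2*sqrt(2)*h + sqrt(2)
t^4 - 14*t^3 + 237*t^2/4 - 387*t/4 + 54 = (t - 8)*(t - 3)*(t - 3/2)^2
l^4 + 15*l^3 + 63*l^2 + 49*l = l*(l + 1)*(l + 7)^2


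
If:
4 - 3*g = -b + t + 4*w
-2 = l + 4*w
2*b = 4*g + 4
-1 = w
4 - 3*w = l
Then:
No Solution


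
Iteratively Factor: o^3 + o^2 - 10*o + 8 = (o - 1)*(o^2 + 2*o - 8) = (o - 1)*(o + 4)*(o - 2)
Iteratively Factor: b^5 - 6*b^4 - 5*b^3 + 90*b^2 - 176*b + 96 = (b - 2)*(b^4 - 4*b^3 - 13*b^2 + 64*b - 48) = (b - 3)*(b - 2)*(b^3 - b^2 - 16*b + 16) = (b - 4)*(b - 3)*(b - 2)*(b^2 + 3*b - 4) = (b - 4)*(b - 3)*(b - 2)*(b - 1)*(b + 4)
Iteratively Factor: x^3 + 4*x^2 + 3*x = (x + 1)*(x^2 + 3*x) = (x + 1)*(x + 3)*(x)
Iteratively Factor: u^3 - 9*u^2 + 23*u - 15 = (u - 5)*(u^2 - 4*u + 3) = (u - 5)*(u - 3)*(u - 1)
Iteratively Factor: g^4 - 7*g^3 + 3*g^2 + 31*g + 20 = (g + 1)*(g^3 - 8*g^2 + 11*g + 20) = (g + 1)^2*(g^2 - 9*g + 20) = (g - 4)*(g + 1)^2*(g - 5)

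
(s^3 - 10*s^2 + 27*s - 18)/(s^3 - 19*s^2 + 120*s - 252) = (s^2 - 4*s + 3)/(s^2 - 13*s + 42)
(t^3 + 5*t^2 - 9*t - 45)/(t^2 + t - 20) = (t^2 - 9)/(t - 4)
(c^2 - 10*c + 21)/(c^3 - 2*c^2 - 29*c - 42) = (c - 3)/(c^2 + 5*c + 6)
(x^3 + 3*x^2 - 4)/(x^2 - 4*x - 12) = (x^2 + x - 2)/(x - 6)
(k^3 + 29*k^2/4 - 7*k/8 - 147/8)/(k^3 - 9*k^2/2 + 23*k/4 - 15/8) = (4*k^2 + 35*k + 49)/(4*k^2 - 12*k + 5)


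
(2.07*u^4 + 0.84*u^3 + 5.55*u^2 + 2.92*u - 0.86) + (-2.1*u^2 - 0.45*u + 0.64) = 2.07*u^4 + 0.84*u^3 + 3.45*u^2 + 2.47*u - 0.22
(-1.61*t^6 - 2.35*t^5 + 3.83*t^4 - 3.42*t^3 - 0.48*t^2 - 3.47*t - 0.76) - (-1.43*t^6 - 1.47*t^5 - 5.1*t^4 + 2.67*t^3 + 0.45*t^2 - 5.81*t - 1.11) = -0.18*t^6 - 0.88*t^5 + 8.93*t^4 - 6.09*t^3 - 0.93*t^2 + 2.34*t + 0.35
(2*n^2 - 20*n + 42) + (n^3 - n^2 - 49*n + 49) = n^3 + n^2 - 69*n + 91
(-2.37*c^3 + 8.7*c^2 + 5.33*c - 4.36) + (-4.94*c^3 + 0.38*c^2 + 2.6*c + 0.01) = -7.31*c^3 + 9.08*c^2 + 7.93*c - 4.35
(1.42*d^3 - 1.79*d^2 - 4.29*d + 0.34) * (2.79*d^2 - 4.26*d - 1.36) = 3.9618*d^5 - 11.0433*d^4 - 6.2749*d^3 + 21.6584*d^2 + 4.386*d - 0.4624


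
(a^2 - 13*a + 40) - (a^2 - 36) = 76 - 13*a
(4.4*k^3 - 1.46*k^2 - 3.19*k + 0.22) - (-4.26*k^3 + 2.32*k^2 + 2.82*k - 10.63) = 8.66*k^3 - 3.78*k^2 - 6.01*k + 10.85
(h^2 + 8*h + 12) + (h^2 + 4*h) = 2*h^2 + 12*h + 12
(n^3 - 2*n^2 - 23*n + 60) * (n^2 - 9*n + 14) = n^5 - 11*n^4 + 9*n^3 + 239*n^2 - 862*n + 840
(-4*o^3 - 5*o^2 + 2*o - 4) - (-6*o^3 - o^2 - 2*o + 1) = 2*o^3 - 4*o^2 + 4*o - 5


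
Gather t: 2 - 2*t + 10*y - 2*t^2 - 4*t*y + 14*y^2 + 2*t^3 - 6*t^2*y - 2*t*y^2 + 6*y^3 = 2*t^3 + t^2*(-6*y - 2) + t*(-2*y^2 - 4*y - 2) + 6*y^3 + 14*y^2 + 10*y + 2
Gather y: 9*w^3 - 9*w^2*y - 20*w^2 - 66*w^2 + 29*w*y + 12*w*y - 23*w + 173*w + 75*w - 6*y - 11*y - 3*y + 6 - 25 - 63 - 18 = 9*w^3 - 86*w^2 + 225*w + y*(-9*w^2 + 41*w - 20) - 100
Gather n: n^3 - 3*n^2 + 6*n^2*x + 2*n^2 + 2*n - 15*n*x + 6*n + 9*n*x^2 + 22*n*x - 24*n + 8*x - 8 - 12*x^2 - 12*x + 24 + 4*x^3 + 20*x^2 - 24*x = n^3 + n^2*(6*x - 1) + n*(9*x^2 + 7*x - 16) + 4*x^3 + 8*x^2 - 28*x + 16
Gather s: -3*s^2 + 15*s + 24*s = -3*s^2 + 39*s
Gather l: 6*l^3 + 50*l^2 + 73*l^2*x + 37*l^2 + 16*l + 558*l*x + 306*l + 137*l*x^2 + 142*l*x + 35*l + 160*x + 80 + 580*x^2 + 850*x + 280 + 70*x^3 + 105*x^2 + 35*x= 6*l^3 + l^2*(73*x + 87) + l*(137*x^2 + 700*x + 357) + 70*x^3 + 685*x^2 + 1045*x + 360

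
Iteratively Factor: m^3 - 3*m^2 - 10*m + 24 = (m - 2)*(m^2 - m - 12) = (m - 4)*(m - 2)*(m + 3)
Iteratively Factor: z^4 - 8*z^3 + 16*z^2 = (z)*(z^3 - 8*z^2 + 16*z) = z*(z - 4)*(z^2 - 4*z) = z*(z - 4)^2*(z)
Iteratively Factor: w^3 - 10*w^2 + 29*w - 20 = (w - 5)*(w^2 - 5*w + 4) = (w - 5)*(w - 4)*(w - 1)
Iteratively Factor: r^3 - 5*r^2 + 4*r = (r - 4)*(r^2 - r) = (r - 4)*(r - 1)*(r)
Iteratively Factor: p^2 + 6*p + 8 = (p + 2)*(p + 4)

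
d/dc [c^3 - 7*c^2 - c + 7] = 3*c^2 - 14*c - 1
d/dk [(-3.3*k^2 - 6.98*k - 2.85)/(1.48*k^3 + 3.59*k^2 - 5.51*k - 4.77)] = (4.884*k^4 + 20.6608*k^3 + 55.8952*k^2 + 51.945*k + 17.5911)/(2.1904*k^6 + 10.6264*k^5 - 3.4215*k^4 - 53.681*k^3 - 3.8885*k^2 + 52.5654*k + 22.7529)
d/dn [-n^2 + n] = 1 - 2*n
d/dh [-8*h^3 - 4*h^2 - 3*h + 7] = -24*h^2 - 8*h - 3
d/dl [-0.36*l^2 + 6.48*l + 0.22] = 6.48 - 0.72*l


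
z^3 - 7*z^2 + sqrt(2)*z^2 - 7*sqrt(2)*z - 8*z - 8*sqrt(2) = (z - 8)*(z + 1)*(z + sqrt(2))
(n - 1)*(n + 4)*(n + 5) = n^3 + 8*n^2 + 11*n - 20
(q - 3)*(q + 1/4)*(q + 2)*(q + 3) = q^4 + 9*q^3/4 - 17*q^2/2 - 81*q/4 - 9/2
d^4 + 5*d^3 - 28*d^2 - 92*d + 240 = (d - 4)*(d - 2)*(d + 5)*(d + 6)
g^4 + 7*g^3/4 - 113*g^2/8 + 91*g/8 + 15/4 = (g - 2)*(g - 3/2)*(g + 1/4)*(g + 5)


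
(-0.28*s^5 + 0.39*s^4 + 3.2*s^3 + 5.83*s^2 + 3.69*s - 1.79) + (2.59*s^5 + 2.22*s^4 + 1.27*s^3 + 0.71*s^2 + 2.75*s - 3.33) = 2.31*s^5 + 2.61*s^4 + 4.47*s^3 + 6.54*s^2 + 6.44*s - 5.12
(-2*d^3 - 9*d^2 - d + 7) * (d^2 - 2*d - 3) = -2*d^5 - 5*d^4 + 23*d^3 + 36*d^2 - 11*d - 21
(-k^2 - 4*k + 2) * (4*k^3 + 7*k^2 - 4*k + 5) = -4*k^5 - 23*k^4 - 16*k^3 + 25*k^2 - 28*k + 10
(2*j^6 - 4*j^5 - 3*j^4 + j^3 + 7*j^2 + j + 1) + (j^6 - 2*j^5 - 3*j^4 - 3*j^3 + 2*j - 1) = 3*j^6 - 6*j^5 - 6*j^4 - 2*j^3 + 7*j^2 + 3*j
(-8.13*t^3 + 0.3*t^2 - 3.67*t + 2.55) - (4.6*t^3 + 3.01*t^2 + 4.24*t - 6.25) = -12.73*t^3 - 2.71*t^2 - 7.91*t + 8.8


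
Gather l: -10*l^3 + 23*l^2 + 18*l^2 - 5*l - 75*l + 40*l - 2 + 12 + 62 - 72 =-10*l^3 + 41*l^2 - 40*l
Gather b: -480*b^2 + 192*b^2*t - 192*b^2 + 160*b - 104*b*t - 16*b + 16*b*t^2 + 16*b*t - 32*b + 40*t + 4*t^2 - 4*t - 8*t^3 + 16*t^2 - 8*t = b^2*(192*t - 672) + b*(16*t^2 - 88*t + 112) - 8*t^3 + 20*t^2 + 28*t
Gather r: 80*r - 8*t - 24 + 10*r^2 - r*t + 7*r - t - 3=10*r^2 + r*(87 - t) - 9*t - 27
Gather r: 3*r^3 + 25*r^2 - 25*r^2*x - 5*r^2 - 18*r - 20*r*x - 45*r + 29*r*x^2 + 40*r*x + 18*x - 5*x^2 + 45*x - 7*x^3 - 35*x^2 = 3*r^3 + r^2*(20 - 25*x) + r*(29*x^2 + 20*x - 63) - 7*x^3 - 40*x^2 + 63*x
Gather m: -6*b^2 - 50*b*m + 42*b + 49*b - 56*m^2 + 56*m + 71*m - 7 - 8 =-6*b^2 + 91*b - 56*m^2 + m*(127 - 50*b) - 15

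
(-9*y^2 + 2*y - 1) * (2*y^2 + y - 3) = -18*y^4 - 5*y^3 + 27*y^2 - 7*y + 3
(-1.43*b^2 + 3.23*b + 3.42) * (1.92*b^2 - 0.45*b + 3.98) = -2.7456*b^4 + 6.8451*b^3 - 0.5785*b^2 + 11.3164*b + 13.6116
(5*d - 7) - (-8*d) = 13*d - 7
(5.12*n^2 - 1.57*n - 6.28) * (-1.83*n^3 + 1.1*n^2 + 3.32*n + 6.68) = -9.3696*n^5 + 8.5051*n^4 + 26.7638*n^3 + 22.0812*n^2 - 31.3372*n - 41.9504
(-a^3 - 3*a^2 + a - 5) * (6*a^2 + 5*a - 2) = -6*a^5 - 23*a^4 - 7*a^3 - 19*a^2 - 27*a + 10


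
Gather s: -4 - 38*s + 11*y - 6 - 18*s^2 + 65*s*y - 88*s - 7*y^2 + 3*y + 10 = -18*s^2 + s*(65*y - 126) - 7*y^2 + 14*y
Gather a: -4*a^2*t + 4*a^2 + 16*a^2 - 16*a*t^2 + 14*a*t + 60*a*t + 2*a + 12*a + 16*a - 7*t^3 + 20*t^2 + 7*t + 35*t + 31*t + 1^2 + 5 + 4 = a^2*(20 - 4*t) + a*(-16*t^2 + 74*t + 30) - 7*t^3 + 20*t^2 + 73*t + 10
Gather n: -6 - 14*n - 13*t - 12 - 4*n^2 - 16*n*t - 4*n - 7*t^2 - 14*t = -4*n^2 + n*(-16*t - 18) - 7*t^2 - 27*t - 18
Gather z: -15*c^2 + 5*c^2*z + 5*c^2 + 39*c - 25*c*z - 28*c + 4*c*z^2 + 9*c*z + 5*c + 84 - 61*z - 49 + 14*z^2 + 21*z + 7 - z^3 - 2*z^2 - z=-10*c^2 + 16*c - z^3 + z^2*(4*c + 12) + z*(5*c^2 - 16*c - 41) + 42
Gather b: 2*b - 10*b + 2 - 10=-8*b - 8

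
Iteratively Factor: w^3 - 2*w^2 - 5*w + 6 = (w - 1)*(w^2 - w - 6) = (w - 1)*(w + 2)*(w - 3)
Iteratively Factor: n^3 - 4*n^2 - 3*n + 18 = (n + 2)*(n^2 - 6*n + 9) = (n - 3)*(n + 2)*(n - 3)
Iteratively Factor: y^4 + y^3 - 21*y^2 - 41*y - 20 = (y + 1)*(y^3 - 21*y - 20) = (y - 5)*(y + 1)*(y^2 + 5*y + 4) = (y - 5)*(y + 1)^2*(y + 4)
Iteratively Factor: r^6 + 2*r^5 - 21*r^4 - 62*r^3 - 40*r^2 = (r - 5)*(r^5 + 7*r^4 + 14*r^3 + 8*r^2) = (r - 5)*(r + 2)*(r^4 + 5*r^3 + 4*r^2) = r*(r - 5)*(r + 2)*(r^3 + 5*r^2 + 4*r) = r*(r - 5)*(r + 1)*(r + 2)*(r^2 + 4*r) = r^2*(r - 5)*(r + 1)*(r + 2)*(r + 4)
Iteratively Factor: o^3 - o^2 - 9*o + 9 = (o - 1)*(o^2 - 9) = (o - 1)*(o + 3)*(o - 3)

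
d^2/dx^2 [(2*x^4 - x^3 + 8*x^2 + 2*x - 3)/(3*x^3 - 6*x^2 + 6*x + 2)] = 4*(45*x^6 - 72*x^5 - 261*x^4 + 282*x^3 - 129*x^2 + 219*x - 68)/(27*x^9 - 162*x^8 + 486*x^7 - 810*x^6 + 756*x^5 - 216*x^4 - 180*x^3 + 144*x^2 + 72*x + 8)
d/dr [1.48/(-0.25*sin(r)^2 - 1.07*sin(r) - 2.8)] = (0.74*sin(r) + 1.5836)*cos(r)/(0.25*sin(r)^2 + 1.07*sin(r) + 2.8)^2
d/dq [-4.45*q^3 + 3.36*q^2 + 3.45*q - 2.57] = -13.35*q^2 + 6.72*q + 3.45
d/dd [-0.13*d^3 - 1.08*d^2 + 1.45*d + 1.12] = -0.39*d^2 - 2.16*d + 1.45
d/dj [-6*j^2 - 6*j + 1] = -12*j - 6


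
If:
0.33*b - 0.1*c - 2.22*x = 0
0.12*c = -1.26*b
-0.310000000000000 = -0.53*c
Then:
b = -0.06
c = 0.58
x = -0.03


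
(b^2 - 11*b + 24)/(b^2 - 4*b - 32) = (b - 3)/(b + 4)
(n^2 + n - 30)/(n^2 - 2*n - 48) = (n - 5)/(n - 8)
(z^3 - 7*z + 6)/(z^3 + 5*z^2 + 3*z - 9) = (z - 2)/(z + 3)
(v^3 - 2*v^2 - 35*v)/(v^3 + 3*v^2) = (v^2 - 2*v - 35)/(v*(v + 3))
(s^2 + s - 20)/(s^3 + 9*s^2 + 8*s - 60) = (s - 4)/(s^2 + 4*s - 12)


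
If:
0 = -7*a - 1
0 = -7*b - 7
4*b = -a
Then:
No Solution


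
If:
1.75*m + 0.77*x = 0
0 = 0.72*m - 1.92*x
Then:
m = 0.00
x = 0.00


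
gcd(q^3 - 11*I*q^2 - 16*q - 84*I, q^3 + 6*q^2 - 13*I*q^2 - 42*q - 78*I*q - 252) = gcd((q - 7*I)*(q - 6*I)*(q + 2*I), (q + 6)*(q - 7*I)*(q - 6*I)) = q^2 - 13*I*q - 42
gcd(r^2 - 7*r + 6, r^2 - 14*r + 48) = r - 6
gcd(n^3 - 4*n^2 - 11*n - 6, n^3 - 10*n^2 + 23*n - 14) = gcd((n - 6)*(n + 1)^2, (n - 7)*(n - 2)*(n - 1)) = 1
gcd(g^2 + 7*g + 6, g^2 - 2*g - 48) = g + 6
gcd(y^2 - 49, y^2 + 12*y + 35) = y + 7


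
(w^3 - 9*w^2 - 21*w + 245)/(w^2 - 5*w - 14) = (w^2 - 2*w - 35)/(w + 2)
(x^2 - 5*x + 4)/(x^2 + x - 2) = (x - 4)/(x + 2)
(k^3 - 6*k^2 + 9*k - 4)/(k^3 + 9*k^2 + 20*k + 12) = (k^3 - 6*k^2 + 9*k - 4)/(k^3 + 9*k^2 + 20*k + 12)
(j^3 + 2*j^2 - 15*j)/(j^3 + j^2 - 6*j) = (j^2 + 2*j - 15)/(j^2 + j - 6)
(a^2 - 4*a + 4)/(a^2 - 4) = (a - 2)/(a + 2)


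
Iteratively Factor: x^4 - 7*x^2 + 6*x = (x - 1)*(x^3 + x^2 - 6*x) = (x - 2)*(x - 1)*(x^2 + 3*x) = x*(x - 2)*(x - 1)*(x + 3)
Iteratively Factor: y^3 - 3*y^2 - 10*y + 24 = (y - 4)*(y^2 + y - 6) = (y - 4)*(y - 2)*(y + 3)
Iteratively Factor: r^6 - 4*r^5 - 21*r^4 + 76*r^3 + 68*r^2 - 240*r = (r + 2)*(r^5 - 6*r^4 - 9*r^3 + 94*r^2 - 120*r) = (r - 3)*(r + 2)*(r^4 - 3*r^3 - 18*r^2 + 40*r) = (r - 3)*(r - 2)*(r + 2)*(r^3 - r^2 - 20*r) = (r - 5)*(r - 3)*(r - 2)*(r + 2)*(r^2 + 4*r) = (r - 5)*(r - 3)*(r - 2)*(r + 2)*(r + 4)*(r)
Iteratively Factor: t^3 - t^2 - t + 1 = (t + 1)*(t^2 - 2*t + 1) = (t - 1)*(t + 1)*(t - 1)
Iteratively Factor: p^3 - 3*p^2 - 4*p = (p + 1)*(p^2 - 4*p) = (p - 4)*(p + 1)*(p)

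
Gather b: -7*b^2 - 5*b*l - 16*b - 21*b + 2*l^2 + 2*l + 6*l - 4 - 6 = -7*b^2 + b*(-5*l - 37) + 2*l^2 + 8*l - 10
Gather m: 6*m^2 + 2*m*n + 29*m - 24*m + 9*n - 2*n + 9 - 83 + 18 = 6*m^2 + m*(2*n + 5) + 7*n - 56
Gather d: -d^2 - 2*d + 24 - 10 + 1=-d^2 - 2*d + 15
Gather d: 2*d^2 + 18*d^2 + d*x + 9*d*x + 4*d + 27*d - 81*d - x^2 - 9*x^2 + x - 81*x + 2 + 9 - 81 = 20*d^2 + d*(10*x - 50) - 10*x^2 - 80*x - 70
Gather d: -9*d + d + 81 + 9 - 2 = 88 - 8*d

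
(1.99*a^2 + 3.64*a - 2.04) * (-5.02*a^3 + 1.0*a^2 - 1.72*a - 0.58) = -9.9898*a^5 - 16.2828*a^4 + 10.458*a^3 - 9.455*a^2 + 1.3976*a + 1.1832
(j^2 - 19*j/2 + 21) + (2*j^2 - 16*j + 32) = 3*j^2 - 51*j/2 + 53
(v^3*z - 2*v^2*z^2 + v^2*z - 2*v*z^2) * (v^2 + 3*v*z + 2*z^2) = v^5*z + v^4*z^2 + v^4*z - 4*v^3*z^3 + v^3*z^2 - 4*v^2*z^4 - 4*v^2*z^3 - 4*v*z^4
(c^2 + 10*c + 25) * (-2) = -2*c^2 - 20*c - 50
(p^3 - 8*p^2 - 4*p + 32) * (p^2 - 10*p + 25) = p^5 - 18*p^4 + 101*p^3 - 128*p^2 - 420*p + 800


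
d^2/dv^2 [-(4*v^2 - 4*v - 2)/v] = 4/v^3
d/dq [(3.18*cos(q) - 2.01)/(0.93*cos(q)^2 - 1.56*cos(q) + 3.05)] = (2.9574*cos(q)^2 - 3.7386*cos(q) - 6.5634)*sin(q)/(0.8649*cos(q)^4 - 2.9016*cos(q)^3 + 8.1066*cos(q)^2 - 9.516*cos(q) + 9.3025)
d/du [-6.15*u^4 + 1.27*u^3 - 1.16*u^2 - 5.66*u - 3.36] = -24.6*u^3 + 3.81*u^2 - 2.32*u - 5.66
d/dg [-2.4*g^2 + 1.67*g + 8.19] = 1.67 - 4.8*g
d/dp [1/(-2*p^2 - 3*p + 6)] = (4*p + 3)/(2*p^2 + 3*p - 6)^2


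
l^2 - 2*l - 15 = (l - 5)*(l + 3)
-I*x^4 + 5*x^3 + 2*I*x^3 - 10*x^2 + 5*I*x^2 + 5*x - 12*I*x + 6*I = (x - 1)*(x + 2*I)*(x + 3*I)*(-I*x + I)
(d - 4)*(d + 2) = d^2 - 2*d - 8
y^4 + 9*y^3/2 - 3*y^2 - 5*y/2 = y*(y - 1)*(y + 1/2)*(y + 5)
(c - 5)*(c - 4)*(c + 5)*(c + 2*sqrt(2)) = c^4 - 4*c^3 + 2*sqrt(2)*c^3 - 25*c^2 - 8*sqrt(2)*c^2 - 50*sqrt(2)*c + 100*c + 200*sqrt(2)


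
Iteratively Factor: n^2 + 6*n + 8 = (n + 4)*(n + 2)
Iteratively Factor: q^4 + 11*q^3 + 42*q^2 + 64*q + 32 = (q + 2)*(q^3 + 9*q^2 + 24*q + 16) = (q + 2)*(q + 4)*(q^2 + 5*q + 4) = (q + 1)*(q + 2)*(q + 4)*(q + 4)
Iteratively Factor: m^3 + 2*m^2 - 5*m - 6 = (m - 2)*(m^2 + 4*m + 3) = (m - 2)*(m + 3)*(m + 1)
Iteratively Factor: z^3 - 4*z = (z)*(z^2 - 4) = z*(z - 2)*(z + 2)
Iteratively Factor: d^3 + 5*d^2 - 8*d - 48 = (d + 4)*(d^2 + d - 12) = (d - 3)*(d + 4)*(d + 4)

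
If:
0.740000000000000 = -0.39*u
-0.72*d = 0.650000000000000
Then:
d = -0.90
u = -1.90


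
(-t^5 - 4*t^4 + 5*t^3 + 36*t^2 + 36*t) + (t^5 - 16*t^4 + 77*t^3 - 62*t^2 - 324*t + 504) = -20*t^4 + 82*t^3 - 26*t^2 - 288*t + 504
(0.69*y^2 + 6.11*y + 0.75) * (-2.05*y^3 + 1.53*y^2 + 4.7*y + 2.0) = -1.4145*y^5 - 11.4698*y^4 + 11.0538*y^3 + 31.2445*y^2 + 15.745*y + 1.5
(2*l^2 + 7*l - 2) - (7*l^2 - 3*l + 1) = -5*l^2 + 10*l - 3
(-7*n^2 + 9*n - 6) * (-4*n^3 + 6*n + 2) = 28*n^5 - 36*n^4 - 18*n^3 + 40*n^2 - 18*n - 12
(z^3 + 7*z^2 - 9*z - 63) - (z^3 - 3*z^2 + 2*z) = 10*z^2 - 11*z - 63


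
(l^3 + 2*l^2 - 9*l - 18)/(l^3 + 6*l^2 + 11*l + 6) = (l - 3)/(l + 1)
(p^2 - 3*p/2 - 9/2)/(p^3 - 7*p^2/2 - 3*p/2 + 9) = 1/(p - 2)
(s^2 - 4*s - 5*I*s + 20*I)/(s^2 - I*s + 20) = (s - 4)/(s + 4*I)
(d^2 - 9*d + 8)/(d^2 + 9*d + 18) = (d^2 - 9*d + 8)/(d^2 + 9*d + 18)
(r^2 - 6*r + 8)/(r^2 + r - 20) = (r - 2)/(r + 5)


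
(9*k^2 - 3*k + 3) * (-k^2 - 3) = -9*k^4 + 3*k^3 - 30*k^2 + 9*k - 9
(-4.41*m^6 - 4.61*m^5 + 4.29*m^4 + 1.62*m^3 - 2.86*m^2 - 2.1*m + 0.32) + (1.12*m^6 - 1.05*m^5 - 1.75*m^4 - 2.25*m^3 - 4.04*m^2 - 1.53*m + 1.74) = -3.29*m^6 - 5.66*m^5 + 2.54*m^4 - 0.63*m^3 - 6.9*m^2 - 3.63*m + 2.06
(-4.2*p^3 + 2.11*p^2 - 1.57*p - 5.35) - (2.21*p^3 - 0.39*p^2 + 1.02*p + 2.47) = -6.41*p^3 + 2.5*p^2 - 2.59*p - 7.82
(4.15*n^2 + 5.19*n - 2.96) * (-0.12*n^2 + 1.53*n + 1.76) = -0.498*n^4 + 5.7267*n^3 + 15.5999*n^2 + 4.6056*n - 5.2096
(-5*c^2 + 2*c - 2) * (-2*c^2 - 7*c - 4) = 10*c^4 + 31*c^3 + 10*c^2 + 6*c + 8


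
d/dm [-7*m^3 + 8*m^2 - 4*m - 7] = -21*m^2 + 16*m - 4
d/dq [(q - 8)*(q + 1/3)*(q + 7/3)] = 3*q^2 - 32*q/3 - 185/9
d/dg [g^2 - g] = 2*g - 1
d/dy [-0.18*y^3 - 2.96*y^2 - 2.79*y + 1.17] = -0.54*y^2 - 5.92*y - 2.79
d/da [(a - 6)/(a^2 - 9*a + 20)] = (a^2 - 9*a - (a - 6)*(2*a - 9) + 20)/(a^2 - 9*a + 20)^2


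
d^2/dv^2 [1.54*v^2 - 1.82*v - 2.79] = 3.08000000000000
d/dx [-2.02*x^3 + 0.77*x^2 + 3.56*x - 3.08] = -6.06*x^2 + 1.54*x + 3.56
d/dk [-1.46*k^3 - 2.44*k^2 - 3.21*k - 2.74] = -4.38*k^2 - 4.88*k - 3.21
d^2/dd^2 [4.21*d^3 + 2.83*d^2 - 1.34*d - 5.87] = 25.26*d + 5.66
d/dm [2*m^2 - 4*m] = 4*m - 4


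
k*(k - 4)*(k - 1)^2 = k^4 - 6*k^3 + 9*k^2 - 4*k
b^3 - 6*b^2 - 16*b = b*(b - 8)*(b + 2)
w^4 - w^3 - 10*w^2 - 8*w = w*(w - 4)*(w + 1)*(w + 2)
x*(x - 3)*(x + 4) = x^3 + x^2 - 12*x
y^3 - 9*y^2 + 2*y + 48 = (y - 8)*(y - 3)*(y + 2)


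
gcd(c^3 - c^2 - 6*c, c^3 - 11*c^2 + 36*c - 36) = c - 3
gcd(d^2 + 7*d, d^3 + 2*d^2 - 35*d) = d^2 + 7*d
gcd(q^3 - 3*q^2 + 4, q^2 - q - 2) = q^2 - q - 2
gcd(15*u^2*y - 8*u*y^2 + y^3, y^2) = y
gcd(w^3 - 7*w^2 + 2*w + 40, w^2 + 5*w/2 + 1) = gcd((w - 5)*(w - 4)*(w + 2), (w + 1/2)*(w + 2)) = w + 2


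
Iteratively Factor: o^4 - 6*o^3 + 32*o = (o - 4)*(o^3 - 2*o^2 - 8*o) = (o - 4)^2*(o^2 + 2*o) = (o - 4)^2*(o + 2)*(o)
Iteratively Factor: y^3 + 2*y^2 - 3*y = (y - 1)*(y^2 + 3*y) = y*(y - 1)*(y + 3)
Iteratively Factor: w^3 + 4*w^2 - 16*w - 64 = (w + 4)*(w^2 - 16) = (w + 4)^2*(w - 4)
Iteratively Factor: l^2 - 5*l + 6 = (l - 2)*(l - 3)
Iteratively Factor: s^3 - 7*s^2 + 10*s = (s - 5)*(s^2 - 2*s) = s*(s - 5)*(s - 2)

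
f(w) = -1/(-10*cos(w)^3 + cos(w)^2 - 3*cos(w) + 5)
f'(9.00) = 0.05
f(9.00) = -0.06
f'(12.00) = -1.52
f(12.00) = 0.35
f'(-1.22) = -0.41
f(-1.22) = -0.27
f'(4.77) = -0.13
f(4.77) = -0.21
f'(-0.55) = -1.32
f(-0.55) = 0.33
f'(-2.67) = -0.05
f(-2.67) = -0.06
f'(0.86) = 22.95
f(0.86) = -1.45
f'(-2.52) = -0.08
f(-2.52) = -0.07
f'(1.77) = 0.14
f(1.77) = -0.18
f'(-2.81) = -0.03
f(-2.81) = -0.06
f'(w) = -(-30*sin(w)*cos(w)^2 + 2*sin(w)*cos(w) - 3*sin(w))/(-10*cos(w)^3 + cos(w)^2 - 3*cos(w) + 5)^2 = (30*cos(w)^2 - 2*cos(w) + 3)*sin(w)/(10*cos(w)^3 - cos(w)^2 + 3*cos(w) - 5)^2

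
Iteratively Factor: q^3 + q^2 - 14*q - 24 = (q - 4)*(q^2 + 5*q + 6) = (q - 4)*(q + 3)*(q + 2)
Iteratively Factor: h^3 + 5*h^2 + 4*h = (h + 1)*(h^2 + 4*h) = (h + 1)*(h + 4)*(h)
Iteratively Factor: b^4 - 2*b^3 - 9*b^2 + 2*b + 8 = (b + 1)*(b^3 - 3*b^2 - 6*b + 8) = (b - 1)*(b + 1)*(b^2 - 2*b - 8) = (b - 1)*(b + 1)*(b + 2)*(b - 4)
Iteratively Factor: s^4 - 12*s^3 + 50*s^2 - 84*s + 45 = (s - 5)*(s^3 - 7*s^2 + 15*s - 9) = (s - 5)*(s - 3)*(s^2 - 4*s + 3) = (s - 5)*(s - 3)^2*(s - 1)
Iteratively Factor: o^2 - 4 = (o + 2)*(o - 2)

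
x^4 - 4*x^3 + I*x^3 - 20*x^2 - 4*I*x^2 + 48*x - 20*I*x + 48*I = (x - 6)*(x - 2)*(x + 4)*(x + I)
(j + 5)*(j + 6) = j^2 + 11*j + 30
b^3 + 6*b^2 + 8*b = b*(b + 2)*(b + 4)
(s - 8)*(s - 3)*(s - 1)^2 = s^4 - 13*s^3 + 47*s^2 - 59*s + 24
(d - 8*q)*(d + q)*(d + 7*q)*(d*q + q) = d^4*q + d^3*q - 57*d^2*q^3 - 56*d*q^4 - 57*d*q^3 - 56*q^4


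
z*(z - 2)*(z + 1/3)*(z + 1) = z^4 - 2*z^3/3 - 7*z^2/3 - 2*z/3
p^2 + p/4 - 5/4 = (p - 1)*(p + 5/4)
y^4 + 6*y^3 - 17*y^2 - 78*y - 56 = (y - 4)*(y + 1)*(y + 2)*(y + 7)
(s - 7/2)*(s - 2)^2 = s^3 - 15*s^2/2 + 18*s - 14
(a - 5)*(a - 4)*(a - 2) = a^3 - 11*a^2 + 38*a - 40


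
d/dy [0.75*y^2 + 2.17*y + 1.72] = 1.5*y + 2.17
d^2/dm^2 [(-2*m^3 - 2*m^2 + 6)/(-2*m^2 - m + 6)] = 4*(11*m^3 - 18*m^2 + 90*m - 3)/(8*m^6 + 12*m^5 - 66*m^4 - 71*m^3 + 198*m^2 + 108*m - 216)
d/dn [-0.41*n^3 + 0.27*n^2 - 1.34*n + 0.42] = -1.23*n^2 + 0.54*n - 1.34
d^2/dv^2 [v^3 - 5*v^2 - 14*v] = 6*v - 10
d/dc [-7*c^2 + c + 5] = 1 - 14*c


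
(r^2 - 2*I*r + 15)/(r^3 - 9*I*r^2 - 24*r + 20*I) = (r + 3*I)/(r^2 - 4*I*r - 4)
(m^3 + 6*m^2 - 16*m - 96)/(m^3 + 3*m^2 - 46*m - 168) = (m - 4)/(m - 7)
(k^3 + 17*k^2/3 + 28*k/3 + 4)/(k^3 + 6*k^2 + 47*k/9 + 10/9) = 3*(k^2 + 5*k + 6)/(3*k^2 + 16*k + 5)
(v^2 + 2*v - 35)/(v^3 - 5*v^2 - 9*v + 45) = (v + 7)/(v^2 - 9)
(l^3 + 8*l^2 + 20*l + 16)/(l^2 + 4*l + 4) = l + 4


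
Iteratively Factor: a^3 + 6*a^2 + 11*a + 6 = (a + 2)*(a^2 + 4*a + 3) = (a + 2)*(a + 3)*(a + 1)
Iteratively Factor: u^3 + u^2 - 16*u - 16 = (u + 1)*(u^2 - 16) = (u - 4)*(u + 1)*(u + 4)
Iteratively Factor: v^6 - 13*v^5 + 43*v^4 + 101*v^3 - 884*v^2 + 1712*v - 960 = (v + 4)*(v^5 - 17*v^4 + 111*v^3 - 343*v^2 + 488*v - 240) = (v - 1)*(v + 4)*(v^4 - 16*v^3 + 95*v^2 - 248*v + 240) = (v - 5)*(v - 1)*(v + 4)*(v^3 - 11*v^2 + 40*v - 48) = (v - 5)*(v - 3)*(v - 1)*(v + 4)*(v^2 - 8*v + 16) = (v - 5)*(v - 4)*(v - 3)*(v - 1)*(v + 4)*(v - 4)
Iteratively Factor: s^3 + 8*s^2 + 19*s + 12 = (s + 3)*(s^2 + 5*s + 4) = (s + 3)*(s + 4)*(s + 1)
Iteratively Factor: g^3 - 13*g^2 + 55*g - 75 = (g - 3)*(g^2 - 10*g + 25) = (g - 5)*(g - 3)*(g - 5)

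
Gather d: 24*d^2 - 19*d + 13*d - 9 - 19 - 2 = 24*d^2 - 6*d - 30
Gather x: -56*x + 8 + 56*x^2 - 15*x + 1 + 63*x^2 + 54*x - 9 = 119*x^2 - 17*x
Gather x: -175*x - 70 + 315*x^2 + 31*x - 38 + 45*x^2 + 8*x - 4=360*x^2 - 136*x - 112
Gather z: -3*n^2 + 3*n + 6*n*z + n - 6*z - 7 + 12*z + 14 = -3*n^2 + 4*n + z*(6*n + 6) + 7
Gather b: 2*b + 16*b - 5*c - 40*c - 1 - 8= 18*b - 45*c - 9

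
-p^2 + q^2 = (-p + q)*(p + q)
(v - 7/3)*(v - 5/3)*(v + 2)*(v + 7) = v^4 + 5*v^3 - 163*v^2/9 - 21*v + 490/9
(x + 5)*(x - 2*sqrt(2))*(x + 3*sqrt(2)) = x^3 + sqrt(2)*x^2 + 5*x^2 - 12*x + 5*sqrt(2)*x - 60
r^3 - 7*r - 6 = (r - 3)*(r + 1)*(r + 2)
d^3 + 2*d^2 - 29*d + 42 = (d - 3)*(d - 2)*(d + 7)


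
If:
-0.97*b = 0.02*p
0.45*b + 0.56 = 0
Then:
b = -1.24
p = 60.36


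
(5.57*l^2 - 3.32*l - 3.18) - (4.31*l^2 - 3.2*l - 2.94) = 1.26*l^2 - 0.12*l - 0.24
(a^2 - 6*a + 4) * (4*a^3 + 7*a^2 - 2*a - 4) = 4*a^5 - 17*a^4 - 28*a^3 + 36*a^2 + 16*a - 16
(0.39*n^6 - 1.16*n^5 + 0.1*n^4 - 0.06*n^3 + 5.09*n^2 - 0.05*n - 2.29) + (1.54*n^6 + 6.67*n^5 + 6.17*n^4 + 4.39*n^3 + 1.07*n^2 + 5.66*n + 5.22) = 1.93*n^6 + 5.51*n^5 + 6.27*n^4 + 4.33*n^3 + 6.16*n^2 + 5.61*n + 2.93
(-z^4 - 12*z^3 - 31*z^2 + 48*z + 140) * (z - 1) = -z^5 - 11*z^4 - 19*z^3 + 79*z^2 + 92*z - 140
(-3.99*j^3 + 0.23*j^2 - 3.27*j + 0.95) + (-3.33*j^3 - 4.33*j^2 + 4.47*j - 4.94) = -7.32*j^3 - 4.1*j^2 + 1.2*j - 3.99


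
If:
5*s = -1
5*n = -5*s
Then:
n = 1/5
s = -1/5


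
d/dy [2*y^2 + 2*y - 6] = 4*y + 2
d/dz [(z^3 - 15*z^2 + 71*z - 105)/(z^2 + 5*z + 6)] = (z^4 + 10*z^3 - 128*z^2 + 30*z + 951)/(z^4 + 10*z^3 + 37*z^2 + 60*z + 36)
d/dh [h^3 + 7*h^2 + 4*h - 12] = 3*h^2 + 14*h + 4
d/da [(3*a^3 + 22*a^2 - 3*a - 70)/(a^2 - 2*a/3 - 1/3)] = 3*(9*a^4 - 12*a^3 - 44*a^2 + 376*a - 137)/(9*a^4 - 12*a^3 - 2*a^2 + 4*a + 1)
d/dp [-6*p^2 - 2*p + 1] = -12*p - 2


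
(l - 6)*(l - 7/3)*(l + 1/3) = l^3 - 8*l^2 + 101*l/9 + 14/3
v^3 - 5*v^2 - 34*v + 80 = (v - 8)*(v - 2)*(v + 5)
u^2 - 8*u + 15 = (u - 5)*(u - 3)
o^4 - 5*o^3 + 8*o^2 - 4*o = o*(o - 2)^2*(o - 1)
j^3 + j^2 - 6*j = j*(j - 2)*(j + 3)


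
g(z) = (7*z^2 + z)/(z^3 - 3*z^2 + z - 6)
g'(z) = (14*z + 1)/(z^3 - 3*z^2 + z - 6) + (7*z^2 + z)*(-3*z^2 + 6*z - 1)/(z^3 - 3*z^2 + z - 6)^2 = (-z*(7*z + 1)*(3*z^2 - 6*z + 1) + (14*z + 1)*(z^3 - 3*z^2 + z - 6))/(z^3 - 3*z^2 + z - 6)^2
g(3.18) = -73.98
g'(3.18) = -952.58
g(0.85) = -0.88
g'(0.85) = -1.67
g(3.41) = 38.95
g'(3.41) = -253.49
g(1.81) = -3.06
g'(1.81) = -3.24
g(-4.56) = -0.84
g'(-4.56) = -0.08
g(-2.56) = -0.96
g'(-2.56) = 0.00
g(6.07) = 2.33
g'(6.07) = -0.79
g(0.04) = -0.01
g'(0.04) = -0.26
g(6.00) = 2.39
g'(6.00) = -0.83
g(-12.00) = -0.46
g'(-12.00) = -0.03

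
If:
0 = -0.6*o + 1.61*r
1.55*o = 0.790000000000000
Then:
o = 0.51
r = 0.19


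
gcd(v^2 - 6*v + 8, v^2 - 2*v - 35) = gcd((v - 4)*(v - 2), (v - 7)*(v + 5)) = 1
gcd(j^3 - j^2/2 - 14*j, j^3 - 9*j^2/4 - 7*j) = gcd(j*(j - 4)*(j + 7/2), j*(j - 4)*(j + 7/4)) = j^2 - 4*j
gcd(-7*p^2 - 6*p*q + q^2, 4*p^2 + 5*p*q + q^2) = p + q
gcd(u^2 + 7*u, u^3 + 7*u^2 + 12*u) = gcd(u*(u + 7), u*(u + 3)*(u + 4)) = u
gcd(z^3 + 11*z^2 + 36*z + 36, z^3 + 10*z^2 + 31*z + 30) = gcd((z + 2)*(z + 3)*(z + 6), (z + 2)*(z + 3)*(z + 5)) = z^2 + 5*z + 6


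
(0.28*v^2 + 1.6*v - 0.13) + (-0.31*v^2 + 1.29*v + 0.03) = -0.03*v^2 + 2.89*v - 0.1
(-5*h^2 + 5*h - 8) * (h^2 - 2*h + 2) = -5*h^4 + 15*h^3 - 28*h^2 + 26*h - 16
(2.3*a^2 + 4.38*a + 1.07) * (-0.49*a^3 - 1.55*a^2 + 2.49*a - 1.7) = -1.127*a^5 - 5.7112*a^4 - 1.5863*a^3 + 5.3377*a^2 - 4.7817*a - 1.819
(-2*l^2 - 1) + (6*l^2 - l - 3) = 4*l^2 - l - 4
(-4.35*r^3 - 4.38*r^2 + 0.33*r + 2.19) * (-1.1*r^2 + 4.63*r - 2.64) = 4.785*r^5 - 15.3225*r^4 - 9.1584*r^3 + 10.6821*r^2 + 9.2685*r - 5.7816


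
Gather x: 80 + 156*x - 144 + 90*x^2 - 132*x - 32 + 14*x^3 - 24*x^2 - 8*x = 14*x^3 + 66*x^2 + 16*x - 96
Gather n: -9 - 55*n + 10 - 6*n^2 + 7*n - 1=-6*n^2 - 48*n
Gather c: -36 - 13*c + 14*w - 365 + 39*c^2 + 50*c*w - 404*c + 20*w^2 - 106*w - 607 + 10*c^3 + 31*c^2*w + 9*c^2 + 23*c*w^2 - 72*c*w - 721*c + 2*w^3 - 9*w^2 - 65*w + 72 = 10*c^3 + c^2*(31*w + 48) + c*(23*w^2 - 22*w - 1138) + 2*w^3 + 11*w^2 - 157*w - 936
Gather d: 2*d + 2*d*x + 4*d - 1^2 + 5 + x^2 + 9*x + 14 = d*(2*x + 6) + x^2 + 9*x + 18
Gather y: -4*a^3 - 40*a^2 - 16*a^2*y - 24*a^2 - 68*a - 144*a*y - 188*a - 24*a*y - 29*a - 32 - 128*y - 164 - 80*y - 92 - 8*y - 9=-4*a^3 - 64*a^2 - 285*a + y*(-16*a^2 - 168*a - 216) - 297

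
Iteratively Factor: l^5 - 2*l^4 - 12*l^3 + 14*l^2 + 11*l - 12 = (l + 1)*(l^4 - 3*l^3 - 9*l^2 + 23*l - 12) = (l - 1)*(l + 1)*(l^3 - 2*l^2 - 11*l + 12) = (l - 1)*(l + 1)*(l + 3)*(l^2 - 5*l + 4) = (l - 4)*(l - 1)*(l + 1)*(l + 3)*(l - 1)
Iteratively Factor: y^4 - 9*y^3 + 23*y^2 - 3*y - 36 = (y - 3)*(y^3 - 6*y^2 + 5*y + 12) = (y - 4)*(y - 3)*(y^2 - 2*y - 3) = (y - 4)*(y - 3)*(y + 1)*(y - 3)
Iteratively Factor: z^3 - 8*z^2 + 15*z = (z - 5)*(z^2 - 3*z) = (z - 5)*(z - 3)*(z)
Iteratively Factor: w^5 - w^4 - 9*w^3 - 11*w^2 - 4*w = (w + 1)*(w^4 - 2*w^3 - 7*w^2 - 4*w) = (w + 1)^2*(w^3 - 3*w^2 - 4*w) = (w - 4)*(w + 1)^2*(w^2 + w) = w*(w - 4)*(w + 1)^2*(w + 1)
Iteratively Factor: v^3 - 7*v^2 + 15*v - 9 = (v - 1)*(v^2 - 6*v + 9) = (v - 3)*(v - 1)*(v - 3)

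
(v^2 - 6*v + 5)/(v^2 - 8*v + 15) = (v - 1)/(v - 3)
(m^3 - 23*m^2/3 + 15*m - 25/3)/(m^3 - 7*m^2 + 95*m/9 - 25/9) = 3*(m - 1)/(3*m - 1)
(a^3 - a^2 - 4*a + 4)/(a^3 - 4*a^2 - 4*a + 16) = (a - 1)/(a - 4)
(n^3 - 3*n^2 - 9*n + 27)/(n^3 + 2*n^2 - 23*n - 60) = (n^2 - 6*n + 9)/(n^2 - n - 20)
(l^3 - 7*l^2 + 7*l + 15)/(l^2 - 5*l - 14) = (-l^3 + 7*l^2 - 7*l - 15)/(-l^2 + 5*l + 14)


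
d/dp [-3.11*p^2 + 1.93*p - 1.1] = 1.93 - 6.22*p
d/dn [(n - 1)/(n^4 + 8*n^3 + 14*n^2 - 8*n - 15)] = (-3*n^2 - 18*n - 23)/(n^6 + 18*n^5 + 127*n^4 + 444*n^3 + 799*n^2 + 690*n + 225)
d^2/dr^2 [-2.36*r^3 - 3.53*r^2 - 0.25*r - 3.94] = -14.16*r - 7.06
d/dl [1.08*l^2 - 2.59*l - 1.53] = 2.16*l - 2.59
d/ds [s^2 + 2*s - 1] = 2*s + 2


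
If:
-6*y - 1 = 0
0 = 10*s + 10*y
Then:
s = 1/6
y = -1/6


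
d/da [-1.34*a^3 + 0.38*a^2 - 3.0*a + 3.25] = -4.02*a^2 + 0.76*a - 3.0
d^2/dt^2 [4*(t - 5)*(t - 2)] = 8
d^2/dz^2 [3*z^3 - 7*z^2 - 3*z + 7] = 18*z - 14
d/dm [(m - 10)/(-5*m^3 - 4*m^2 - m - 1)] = (-5*m^3 - 4*m^2 - m + (m - 10)*(15*m^2 + 8*m + 1) - 1)/(5*m^3 + 4*m^2 + m + 1)^2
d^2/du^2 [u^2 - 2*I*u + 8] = 2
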